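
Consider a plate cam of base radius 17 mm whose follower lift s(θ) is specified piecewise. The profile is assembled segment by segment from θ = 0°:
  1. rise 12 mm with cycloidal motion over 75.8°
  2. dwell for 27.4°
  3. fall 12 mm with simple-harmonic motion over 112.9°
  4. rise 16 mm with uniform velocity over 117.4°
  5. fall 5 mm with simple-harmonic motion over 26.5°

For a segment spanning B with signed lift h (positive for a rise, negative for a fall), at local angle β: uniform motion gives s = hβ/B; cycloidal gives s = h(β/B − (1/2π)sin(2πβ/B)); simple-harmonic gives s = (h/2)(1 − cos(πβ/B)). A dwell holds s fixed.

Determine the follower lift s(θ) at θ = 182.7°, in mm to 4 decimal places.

seg 1 [0°–75.8°] cycloidal, h=12: full span → s += 12 → s = 12.0000
seg 2 [75.8°–103.2°] dwell: s stays 12.0000
seg 3 [103.2°–216.1°] simple-harmonic, h=-12: θ=182.7° here. β=79.5, B=112.9. -12/2·(1 − cos(π·0.7042)) = -9.5899 → s = 2.4101

2.4101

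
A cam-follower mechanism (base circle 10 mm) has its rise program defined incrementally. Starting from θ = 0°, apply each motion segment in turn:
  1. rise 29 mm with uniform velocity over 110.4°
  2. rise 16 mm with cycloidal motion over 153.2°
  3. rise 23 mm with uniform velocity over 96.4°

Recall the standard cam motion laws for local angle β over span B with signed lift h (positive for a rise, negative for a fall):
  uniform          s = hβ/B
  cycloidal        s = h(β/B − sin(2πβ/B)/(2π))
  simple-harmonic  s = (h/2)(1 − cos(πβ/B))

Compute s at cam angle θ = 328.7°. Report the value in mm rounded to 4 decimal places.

seg 1 [0°–110.4°] uniform, h=29: full span → s += 29 → s = 29.0000
seg 2 [110.4°–263.6°] cycloidal, h=16: full span → s += 16 → s = 45.0000
seg 3 [263.6°–360°] uniform, h=23: θ=328.7° here. β=65.1, B=96.4. 23·65.1/96.4 = 15.5322 → s = 60.5322

60.5322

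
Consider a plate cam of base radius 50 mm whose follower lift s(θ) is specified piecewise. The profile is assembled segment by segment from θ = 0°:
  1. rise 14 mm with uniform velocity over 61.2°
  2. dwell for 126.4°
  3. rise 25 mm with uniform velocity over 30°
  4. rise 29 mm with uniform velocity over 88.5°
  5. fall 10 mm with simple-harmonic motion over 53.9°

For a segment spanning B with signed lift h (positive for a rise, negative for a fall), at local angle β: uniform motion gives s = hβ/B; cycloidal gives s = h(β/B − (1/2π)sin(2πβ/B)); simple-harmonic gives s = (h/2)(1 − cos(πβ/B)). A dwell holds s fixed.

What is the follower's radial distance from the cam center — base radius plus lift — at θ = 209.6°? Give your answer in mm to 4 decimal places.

seg 1 [0°–61.2°] uniform, h=14: full span → s += 14 → s = 14.0000
seg 2 [61.2°–187.6°] dwell: s stays 14.0000
seg 3 [187.6°–217.6°] uniform, h=25: θ=209.6° here. β=22, B=30. 25·22/30 = 18.3333 → s = 32.3333
radial distance = base radius + s = 50 + 32.3333 = 82.3333

82.3333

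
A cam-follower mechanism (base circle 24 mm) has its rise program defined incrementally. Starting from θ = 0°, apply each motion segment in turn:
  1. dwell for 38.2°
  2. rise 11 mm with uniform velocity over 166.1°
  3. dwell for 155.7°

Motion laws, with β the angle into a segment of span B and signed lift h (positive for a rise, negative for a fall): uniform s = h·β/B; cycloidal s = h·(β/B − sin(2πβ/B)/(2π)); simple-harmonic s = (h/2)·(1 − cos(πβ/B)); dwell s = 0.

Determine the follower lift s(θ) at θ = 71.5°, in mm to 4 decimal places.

seg 1 [0°–38.2°] dwell: s stays 0.0000
seg 2 [38.2°–204.3°] uniform, h=11: θ=71.5° here. β=33.3, B=166.1. 11·33.3/166.1 = 2.2053 → s = 2.2053

2.2053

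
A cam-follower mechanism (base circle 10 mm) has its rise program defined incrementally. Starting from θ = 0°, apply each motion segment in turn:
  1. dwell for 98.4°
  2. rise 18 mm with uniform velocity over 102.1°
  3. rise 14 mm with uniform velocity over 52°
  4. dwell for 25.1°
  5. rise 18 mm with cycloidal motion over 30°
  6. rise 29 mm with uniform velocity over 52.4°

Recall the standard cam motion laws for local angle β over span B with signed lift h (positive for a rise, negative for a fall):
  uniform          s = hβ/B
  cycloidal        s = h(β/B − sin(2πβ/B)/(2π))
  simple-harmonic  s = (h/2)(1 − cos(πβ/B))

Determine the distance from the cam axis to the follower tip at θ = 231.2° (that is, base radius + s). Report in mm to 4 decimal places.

seg 1 [0°–98.4°] dwell: s stays 0.0000
seg 2 [98.4°–200.5°] uniform, h=18: full span → s += 18 → s = 18.0000
seg 3 [200.5°–252.5°] uniform, h=14: θ=231.2° here. β=30.7, B=52. 14·30.7/52 = 8.2654 → s = 26.2654
radial distance = base radius + s = 10 + 26.2654 = 36.2654

36.2654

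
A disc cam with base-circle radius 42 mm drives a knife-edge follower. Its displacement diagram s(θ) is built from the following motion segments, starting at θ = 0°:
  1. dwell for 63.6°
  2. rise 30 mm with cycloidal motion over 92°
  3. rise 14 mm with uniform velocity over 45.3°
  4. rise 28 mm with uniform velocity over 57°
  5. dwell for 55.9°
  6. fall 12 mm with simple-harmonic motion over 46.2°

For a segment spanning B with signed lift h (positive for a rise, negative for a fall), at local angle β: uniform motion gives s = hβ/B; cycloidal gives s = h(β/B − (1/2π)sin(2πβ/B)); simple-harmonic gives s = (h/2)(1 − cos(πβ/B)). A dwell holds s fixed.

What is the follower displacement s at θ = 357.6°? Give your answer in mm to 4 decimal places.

seg 1 [0°–63.6°] dwell: s stays 0.0000
seg 2 [63.6°–155.6°] cycloidal, h=30: full span → s += 30 → s = 30.0000
seg 3 [155.6°–200.9°] uniform, h=14: full span → s += 14 → s = 44.0000
seg 4 [200.9°–257.9°] uniform, h=28: full span → s += 28 → s = 72.0000
seg 5 [257.9°–313.8°] dwell: s stays 72.0000
seg 6 [313.8°–360°] simple-harmonic, h=-12: θ=357.6° here. β=43.8, B=46.2. -12/2·(1 − cos(π·0.9481)) = -11.9203 → s = 60.0797

60.0797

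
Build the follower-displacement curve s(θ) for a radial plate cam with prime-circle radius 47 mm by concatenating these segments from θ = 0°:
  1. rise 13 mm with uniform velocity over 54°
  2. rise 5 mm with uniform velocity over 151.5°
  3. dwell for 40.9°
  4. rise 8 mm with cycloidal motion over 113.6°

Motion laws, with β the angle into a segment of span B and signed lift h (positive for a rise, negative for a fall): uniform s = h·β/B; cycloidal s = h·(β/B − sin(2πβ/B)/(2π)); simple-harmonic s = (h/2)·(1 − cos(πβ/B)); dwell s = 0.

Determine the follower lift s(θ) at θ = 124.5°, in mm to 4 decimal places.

seg 1 [0°–54°] uniform, h=13: full span → s += 13 → s = 13.0000
seg 2 [54°–205.5°] uniform, h=5: θ=124.5° here. β=70.5, B=151.5. 5·70.5/151.5 = 2.3267 → s = 15.3267

15.3267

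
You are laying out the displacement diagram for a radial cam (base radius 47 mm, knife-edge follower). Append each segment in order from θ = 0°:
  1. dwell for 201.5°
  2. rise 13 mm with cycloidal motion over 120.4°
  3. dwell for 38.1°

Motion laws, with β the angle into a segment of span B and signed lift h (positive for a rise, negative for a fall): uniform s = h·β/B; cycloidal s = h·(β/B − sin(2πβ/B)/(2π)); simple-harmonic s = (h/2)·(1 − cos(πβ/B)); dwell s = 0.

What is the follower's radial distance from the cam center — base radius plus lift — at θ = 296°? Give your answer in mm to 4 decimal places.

seg 1 [0°–201.5°] dwell: s stays 0.0000
seg 2 [201.5°–321.9°] cycloidal, h=13: θ=296° here. β=94.5, B=120.4. 13·(0.7849 − sin(2π·0.7849)/(2π)) = 12.2230 → s = 12.2230
radial distance = base radius + s = 47 + 12.2230 = 59.2230

59.2230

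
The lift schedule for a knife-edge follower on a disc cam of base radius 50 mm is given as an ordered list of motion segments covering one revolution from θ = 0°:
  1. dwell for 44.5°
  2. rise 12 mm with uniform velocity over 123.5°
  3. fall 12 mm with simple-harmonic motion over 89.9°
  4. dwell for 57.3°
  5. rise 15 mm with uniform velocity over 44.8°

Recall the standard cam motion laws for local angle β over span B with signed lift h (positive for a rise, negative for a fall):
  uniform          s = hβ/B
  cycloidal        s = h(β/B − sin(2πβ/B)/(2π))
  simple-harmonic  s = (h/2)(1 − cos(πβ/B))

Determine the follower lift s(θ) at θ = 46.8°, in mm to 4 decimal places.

seg 1 [0°–44.5°] dwell: s stays 0.0000
seg 2 [44.5°–168°] uniform, h=12: θ=46.8° here. β=2.3, B=123.5. 12·2.3/123.5 = 0.2235 → s = 0.2235

0.2235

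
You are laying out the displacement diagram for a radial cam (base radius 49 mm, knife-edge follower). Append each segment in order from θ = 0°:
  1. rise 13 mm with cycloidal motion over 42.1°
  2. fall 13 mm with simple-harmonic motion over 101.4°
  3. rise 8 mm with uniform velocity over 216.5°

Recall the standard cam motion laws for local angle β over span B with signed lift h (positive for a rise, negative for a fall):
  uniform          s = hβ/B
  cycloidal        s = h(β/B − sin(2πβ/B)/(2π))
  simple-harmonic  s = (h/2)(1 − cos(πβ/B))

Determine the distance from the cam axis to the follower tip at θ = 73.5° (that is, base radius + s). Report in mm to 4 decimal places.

seg 1 [0°–42.1°] cycloidal, h=13: full span → s += 13 → s = 13.0000
seg 2 [42.1°–143.5°] simple-harmonic, h=-13: θ=73.5° here. β=31.4, B=101.4. -13/2·(1 − cos(π·0.3097)) = -2.8408 → s = 10.1592
radial distance = base radius + s = 49 + 10.1592 = 59.1592

59.1592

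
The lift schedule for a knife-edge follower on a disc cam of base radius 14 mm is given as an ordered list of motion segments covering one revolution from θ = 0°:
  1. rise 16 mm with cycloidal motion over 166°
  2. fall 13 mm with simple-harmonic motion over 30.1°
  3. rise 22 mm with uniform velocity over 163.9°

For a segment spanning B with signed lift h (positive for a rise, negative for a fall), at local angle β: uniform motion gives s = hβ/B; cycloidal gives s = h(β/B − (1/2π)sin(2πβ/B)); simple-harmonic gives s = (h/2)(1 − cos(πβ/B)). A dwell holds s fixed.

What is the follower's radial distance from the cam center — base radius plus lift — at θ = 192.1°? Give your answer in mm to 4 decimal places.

seg 1 [0°–166°] cycloidal, h=16: full span → s += 16 → s = 16.0000
seg 2 [166°–196.1°] simple-harmonic, h=-13: θ=192.1° here. β=26.1, B=30.1. -13/2·(1 − cos(π·0.8671)) = -12.4417 → s = 3.5583
radial distance = base radius + s = 14 + 3.5583 = 17.5583

17.5583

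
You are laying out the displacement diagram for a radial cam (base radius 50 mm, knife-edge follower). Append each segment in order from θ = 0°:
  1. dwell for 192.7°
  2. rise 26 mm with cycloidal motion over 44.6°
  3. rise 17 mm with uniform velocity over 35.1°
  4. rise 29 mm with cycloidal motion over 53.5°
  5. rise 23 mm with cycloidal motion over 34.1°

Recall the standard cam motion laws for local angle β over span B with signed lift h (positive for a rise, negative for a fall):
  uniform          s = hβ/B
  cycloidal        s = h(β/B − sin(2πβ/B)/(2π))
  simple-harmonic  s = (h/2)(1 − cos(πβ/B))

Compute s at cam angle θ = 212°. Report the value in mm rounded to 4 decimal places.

seg 1 [0°–192.7°] dwell: s stays 0.0000
seg 2 [192.7°–237.3°] cycloidal, h=26: θ=212° here. β=19.3, B=44.6. 26·(0.4327 − sin(2π·0.4327)/(2π)) = 9.5538 → s = 9.5538

9.5538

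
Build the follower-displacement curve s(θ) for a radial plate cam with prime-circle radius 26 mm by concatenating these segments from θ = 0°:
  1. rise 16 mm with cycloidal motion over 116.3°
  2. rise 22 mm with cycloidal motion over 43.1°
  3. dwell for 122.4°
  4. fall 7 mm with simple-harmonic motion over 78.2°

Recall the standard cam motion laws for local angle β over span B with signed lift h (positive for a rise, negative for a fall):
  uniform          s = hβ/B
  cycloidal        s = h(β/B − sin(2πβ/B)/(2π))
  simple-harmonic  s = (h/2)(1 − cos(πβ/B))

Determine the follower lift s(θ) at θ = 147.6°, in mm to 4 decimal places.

seg 1 [0°–116.3°] cycloidal, h=16: full span → s += 16 → s = 16.0000
seg 2 [116.3°–159.4°] cycloidal, h=22: θ=147.6° here. β=31.3, B=43.1. 22·(0.7262 − sin(2π·0.7262)/(2π)) = 19.4392 → s = 35.4392

35.4392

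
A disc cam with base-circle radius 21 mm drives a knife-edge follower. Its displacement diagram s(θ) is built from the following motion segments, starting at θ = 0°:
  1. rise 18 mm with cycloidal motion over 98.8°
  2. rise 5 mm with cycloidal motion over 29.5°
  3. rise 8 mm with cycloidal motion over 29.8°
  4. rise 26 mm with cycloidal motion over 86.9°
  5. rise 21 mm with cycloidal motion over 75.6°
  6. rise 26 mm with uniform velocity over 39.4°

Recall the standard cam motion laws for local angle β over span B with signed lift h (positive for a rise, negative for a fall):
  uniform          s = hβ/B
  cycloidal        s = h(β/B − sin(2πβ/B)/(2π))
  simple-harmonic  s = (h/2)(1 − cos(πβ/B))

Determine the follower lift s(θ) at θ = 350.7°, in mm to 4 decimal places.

seg 1 [0°–98.8°] cycloidal, h=18: full span → s += 18 → s = 18.0000
seg 2 [98.8°–128.3°] cycloidal, h=5: full span → s += 5 → s = 23.0000
seg 3 [128.3°–158.1°] cycloidal, h=8: full span → s += 8 → s = 31.0000
seg 4 [158.1°–245°] cycloidal, h=26: full span → s += 26 → s = 57.0000
seg 5 [245°–320.6°] cycloidal, h=21: full span → s += 21 → s = 78.0000
seg 6 [320.6°–360°] uniform, h=26: θ=350.7° here. β=30.1, B=39.4. 26·30.1/39.4 = 19.8629 → s = 97.8629

97.8629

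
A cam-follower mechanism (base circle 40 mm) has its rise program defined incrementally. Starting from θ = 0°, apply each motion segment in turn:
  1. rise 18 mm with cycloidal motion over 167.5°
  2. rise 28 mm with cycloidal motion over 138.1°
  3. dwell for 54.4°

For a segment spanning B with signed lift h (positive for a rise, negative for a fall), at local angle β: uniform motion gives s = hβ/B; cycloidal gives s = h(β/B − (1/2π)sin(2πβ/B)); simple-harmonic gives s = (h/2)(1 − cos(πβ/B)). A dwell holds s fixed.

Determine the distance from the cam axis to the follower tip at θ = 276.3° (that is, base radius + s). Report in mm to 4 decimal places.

seg 1 [0°–167.5°] cycloidal, h=18: full span → s += 18 → s = 18.0000
seg 2 [167.5°–305.6°] cycloidal, h=28: θ=276.3° here. β=108.8, B=138.1. 28·(0.7878 − sin(2π·0.7878)/(2π)) = 26.3904 → s = 44.3904
radial distance = base radius + s = 40 + 44.3904 = 84.3904

84.3904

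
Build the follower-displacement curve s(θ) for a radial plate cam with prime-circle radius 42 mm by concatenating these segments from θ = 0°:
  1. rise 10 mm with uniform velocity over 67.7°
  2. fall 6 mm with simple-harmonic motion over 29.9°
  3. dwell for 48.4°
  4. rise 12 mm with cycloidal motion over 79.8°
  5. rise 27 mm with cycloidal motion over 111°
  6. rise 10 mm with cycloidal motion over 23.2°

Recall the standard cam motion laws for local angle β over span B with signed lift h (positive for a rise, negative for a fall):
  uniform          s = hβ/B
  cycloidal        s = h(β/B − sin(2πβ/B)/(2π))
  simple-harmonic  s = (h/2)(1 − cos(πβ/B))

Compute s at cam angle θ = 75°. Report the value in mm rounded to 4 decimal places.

seg 1 [0°–67.7°] uniform, h=10: full span → s += 10 → s = 10.0000
seg 2 [67.7°–97.6°] simple-harmonic, h=-6: θ=75° here. β=7.3, B=29.9. -6/2·(1 − cos(π·0.2441)) = -0.8400 → s = 9.1600

9.1600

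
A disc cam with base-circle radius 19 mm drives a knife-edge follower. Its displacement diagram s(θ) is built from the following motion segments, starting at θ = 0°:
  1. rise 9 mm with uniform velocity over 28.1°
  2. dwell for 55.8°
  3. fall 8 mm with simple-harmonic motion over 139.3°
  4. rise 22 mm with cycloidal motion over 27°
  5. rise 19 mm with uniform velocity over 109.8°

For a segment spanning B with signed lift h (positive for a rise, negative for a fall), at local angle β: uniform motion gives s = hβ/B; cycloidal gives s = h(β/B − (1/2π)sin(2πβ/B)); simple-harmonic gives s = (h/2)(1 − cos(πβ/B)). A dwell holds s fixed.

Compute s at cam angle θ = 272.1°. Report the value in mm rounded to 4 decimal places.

seg 1 [0°–28.1°] uniform, h=9: full span → s += 9 → s = 9.0000
seg 2 [28.1°–83.9°] dwell: s stays 9.0000
seg 3 [83.9°–223.2°] simple-harmonic, h=-8: full span → s += -8 → s = 1.0000
seg 4 [223.2°–250.2°] cycloidal, h=22: full span → s += 22 → s = 23.0000
seg 5 [250.2°–360°] uniform, h=19: θ=272.1° here. β=21.9, B=109.8. 19·21.9/109.8 = 3.7896 → s = 26.7896

26.7896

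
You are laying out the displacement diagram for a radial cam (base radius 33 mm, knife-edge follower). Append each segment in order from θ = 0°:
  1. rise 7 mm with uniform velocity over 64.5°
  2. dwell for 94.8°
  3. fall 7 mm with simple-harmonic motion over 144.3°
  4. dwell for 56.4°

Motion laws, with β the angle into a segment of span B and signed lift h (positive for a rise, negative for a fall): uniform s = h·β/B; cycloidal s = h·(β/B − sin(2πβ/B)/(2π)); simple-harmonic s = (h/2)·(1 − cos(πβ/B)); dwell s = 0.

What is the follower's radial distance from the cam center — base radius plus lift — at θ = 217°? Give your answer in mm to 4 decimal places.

seg 1 [0°–64.5°] uniform, h=7: full span → s += 7 → s = 7.0000
seg 2 [64.5°–159.3°] dwell: s stays 7.0000
seg 3 [159.3°–303.6°] simple-harmonic, h=-7: θ=217° here. β=57.7, B=144.3. -7/2·(1 − cos(π·0.3999)) = -2.4170 → s = 4.5830
radial distance = base radius + s = 33 + 4.5830 = 37.5830

37.5830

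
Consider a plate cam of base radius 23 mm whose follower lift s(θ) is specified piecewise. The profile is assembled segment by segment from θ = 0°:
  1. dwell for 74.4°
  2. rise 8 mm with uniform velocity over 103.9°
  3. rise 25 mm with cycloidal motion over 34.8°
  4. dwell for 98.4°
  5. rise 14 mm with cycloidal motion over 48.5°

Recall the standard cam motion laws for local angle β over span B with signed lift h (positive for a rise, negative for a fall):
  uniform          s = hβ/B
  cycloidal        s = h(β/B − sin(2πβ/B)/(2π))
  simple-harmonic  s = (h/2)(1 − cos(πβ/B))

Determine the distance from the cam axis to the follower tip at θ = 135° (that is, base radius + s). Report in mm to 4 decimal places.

seg 1 [0°–74.4°] dwell: s stays 0.0000
seg 2 [74.4°–178.3°] uniform, h=8: θ=135° here. β=60.6, B=103.9. 8·60.6/103.9 = 4.6660 → s = 4.6660
radial distance = base radius + s = 23 + 4.6660 = 27.6660

27.6660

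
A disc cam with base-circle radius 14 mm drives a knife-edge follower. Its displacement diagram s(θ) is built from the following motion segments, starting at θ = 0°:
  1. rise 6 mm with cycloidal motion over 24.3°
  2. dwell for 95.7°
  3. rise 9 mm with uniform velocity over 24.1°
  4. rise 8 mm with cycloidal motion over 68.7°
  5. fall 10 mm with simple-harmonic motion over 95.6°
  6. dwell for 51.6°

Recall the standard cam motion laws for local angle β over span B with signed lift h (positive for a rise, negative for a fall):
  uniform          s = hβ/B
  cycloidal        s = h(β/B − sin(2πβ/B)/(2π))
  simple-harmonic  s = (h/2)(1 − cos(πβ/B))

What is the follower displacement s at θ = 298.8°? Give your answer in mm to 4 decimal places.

seg 1 [0°–24.3°] cycloidal, h=6: full span → s += 6 → s = 6.0000
seg 2 [24.3°–120°] dwell: s stays 6.0000
seg 3 [120°–144.1°] uniform, h=9: full span → s += 9 → s = 15.0000
seg 4 [144.1°–212.8°] cycloidal, h=8: full span → s += 8 → s = 23.0000
seg 5 [212.8°–308.4°] simple-harmonic, h=-10: θ=298.8° here. β=86, B=95.6. -10/2·(1 − cos(π·0.8996)) = -9.7532 → s = 13.2468

13.2468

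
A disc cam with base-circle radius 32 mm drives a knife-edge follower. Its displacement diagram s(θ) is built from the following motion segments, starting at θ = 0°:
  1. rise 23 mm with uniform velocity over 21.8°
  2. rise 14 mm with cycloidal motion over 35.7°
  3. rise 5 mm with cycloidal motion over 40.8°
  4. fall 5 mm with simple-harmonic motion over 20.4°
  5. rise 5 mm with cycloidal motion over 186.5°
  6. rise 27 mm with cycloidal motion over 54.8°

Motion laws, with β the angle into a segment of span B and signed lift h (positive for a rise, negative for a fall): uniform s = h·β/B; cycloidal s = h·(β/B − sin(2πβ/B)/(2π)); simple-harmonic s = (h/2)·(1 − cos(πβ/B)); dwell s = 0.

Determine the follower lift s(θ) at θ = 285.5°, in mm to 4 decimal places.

seg 1 [0°–21.8°] uniform, h=23: full span → s += 23 → s = 23.0000
seg 2 [21.8°–57.5°] cycloidal, h=14: full span → s += 14 → s = 37.0000
seg 3 [57.5°–98.3°] cycloidal, h=5: full span → s += 5 → s = 42.0000
seg 4 [98.3°–118.7°] simple-harmonic, h=-5: full span → s += -5 → s = 37.0000
seg 5 [118.7°–305.2°] cycloidal, h=5: θ=285.5° here. β=166.8, B=186.5. 5·(0.8944 − sin(2π·0.8944)/(2π)) = 4.9621 → s = 41.9621

41.9621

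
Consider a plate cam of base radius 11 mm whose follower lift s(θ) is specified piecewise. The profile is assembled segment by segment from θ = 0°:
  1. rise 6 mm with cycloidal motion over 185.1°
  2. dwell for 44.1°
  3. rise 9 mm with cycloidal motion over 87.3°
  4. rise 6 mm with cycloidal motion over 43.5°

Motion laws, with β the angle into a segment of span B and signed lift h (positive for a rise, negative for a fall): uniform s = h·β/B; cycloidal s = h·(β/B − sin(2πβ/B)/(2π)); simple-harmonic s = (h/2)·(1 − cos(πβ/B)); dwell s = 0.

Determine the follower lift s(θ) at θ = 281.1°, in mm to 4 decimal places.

seg 1 [0°–185.1°] cycloidal, h=6: full span → s += 6 → s = 6.0000
seg 2 [185.1°–229.2°] dwell: s stays 6.0000
seg 3 [229.2°–316.5°] cycloidal, h=9: θ=281.1° here. β=51.9, B=87.3. 9·(0.5945 − sin(2π·0.5945)/(2π)) = 6.1519 → s = 12.1519

12.1519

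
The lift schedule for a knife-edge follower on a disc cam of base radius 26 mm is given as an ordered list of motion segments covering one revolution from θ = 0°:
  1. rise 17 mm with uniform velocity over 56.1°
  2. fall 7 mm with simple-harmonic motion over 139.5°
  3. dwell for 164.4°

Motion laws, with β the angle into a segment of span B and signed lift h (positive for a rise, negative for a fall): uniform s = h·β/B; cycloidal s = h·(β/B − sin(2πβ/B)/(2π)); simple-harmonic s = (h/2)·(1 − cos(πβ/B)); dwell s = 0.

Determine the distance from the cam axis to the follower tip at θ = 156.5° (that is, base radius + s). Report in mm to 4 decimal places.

seg 1 [0°–56.1°] uniform, h=17: full span → s += 17 → s = 17.0000
seg 2 [56.1°–195.6°] simple-harmonic, h=-7: θ=156.5° here. β=100.4, B=139.5. -7/2·(1 − cos(π·0.7197)) = -5.7286 → s = 11.2714
radial distance = base radius + s = 26 + 11.2714 = 37.2714

37.2714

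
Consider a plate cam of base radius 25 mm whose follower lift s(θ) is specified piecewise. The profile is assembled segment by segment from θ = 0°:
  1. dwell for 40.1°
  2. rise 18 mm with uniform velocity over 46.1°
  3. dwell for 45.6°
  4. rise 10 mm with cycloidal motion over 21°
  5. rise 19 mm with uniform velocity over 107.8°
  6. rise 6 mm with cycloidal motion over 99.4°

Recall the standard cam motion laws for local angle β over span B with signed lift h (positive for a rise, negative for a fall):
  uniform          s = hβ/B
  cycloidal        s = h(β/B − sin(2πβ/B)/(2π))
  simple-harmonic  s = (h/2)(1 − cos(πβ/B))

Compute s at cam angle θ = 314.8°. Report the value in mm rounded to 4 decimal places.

seg 1 [0°–40.1°] dwell: s stays 0.0000
seg 2 [40.1°–86.2°] uniform, h=18: full span → s += 18 → s = 18.0000
seg 3 [86.2°–131.8°] dwell: s stays 18.0000
seg 4 [131.8°–152.8°] cycloidal, h=10: full span → s += 10 → s = 28.0000
seg 5 [152.8°–260.6°] uniform, h=19: full span → s += 19 → s = 47.0000
seg 6 [260.6°–360°] cycloidal, h=6: θ=314.8° here. β=54.2, B=99.4. 6·(0.5453 − sin(2π·0.5453)/(2π)) = 3.5396 → s = 50.5396

50.5396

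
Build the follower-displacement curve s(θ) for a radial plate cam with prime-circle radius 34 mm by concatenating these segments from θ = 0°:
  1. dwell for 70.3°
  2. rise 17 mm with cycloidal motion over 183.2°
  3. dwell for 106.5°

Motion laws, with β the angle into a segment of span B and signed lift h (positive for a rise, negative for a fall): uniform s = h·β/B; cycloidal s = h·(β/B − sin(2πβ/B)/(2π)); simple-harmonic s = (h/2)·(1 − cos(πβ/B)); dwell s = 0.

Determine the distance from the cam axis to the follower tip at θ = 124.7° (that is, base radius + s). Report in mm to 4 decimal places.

seg 1 [0°–70.3°] dwell: s stays 0.0000
seg 2 [70.3°–253.5°] cycloidal, h=17: θ=124.7° here. β=54.4, B=183.2. 17·(0.2969 − sin(2π·0.2969)/(2π)) = 2.4592 → s = 2.4592
radial distance = base radius + s = 34 + 2.4592 = 36.4592

36.4592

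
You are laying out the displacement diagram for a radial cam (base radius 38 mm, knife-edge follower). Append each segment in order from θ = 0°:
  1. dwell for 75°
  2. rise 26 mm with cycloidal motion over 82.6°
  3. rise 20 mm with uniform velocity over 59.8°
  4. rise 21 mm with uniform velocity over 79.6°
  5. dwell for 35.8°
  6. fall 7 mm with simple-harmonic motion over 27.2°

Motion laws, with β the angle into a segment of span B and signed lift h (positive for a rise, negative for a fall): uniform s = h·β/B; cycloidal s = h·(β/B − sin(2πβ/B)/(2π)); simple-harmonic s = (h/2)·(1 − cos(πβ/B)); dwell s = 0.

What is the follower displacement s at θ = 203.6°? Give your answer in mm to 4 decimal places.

seg 1 [0°–75°] dwell: s stays 0.0000
seg 2 [75°–157.6°] cycloidal, h=26: full span → s += 26 → s = 26.0000
seg 3 [157.6°–217.4°] uniform, h=20: θ=203.6° here. β=46, B=59.8. 20·46/59.8 = 15.3846 → s = 41.3846

41.3846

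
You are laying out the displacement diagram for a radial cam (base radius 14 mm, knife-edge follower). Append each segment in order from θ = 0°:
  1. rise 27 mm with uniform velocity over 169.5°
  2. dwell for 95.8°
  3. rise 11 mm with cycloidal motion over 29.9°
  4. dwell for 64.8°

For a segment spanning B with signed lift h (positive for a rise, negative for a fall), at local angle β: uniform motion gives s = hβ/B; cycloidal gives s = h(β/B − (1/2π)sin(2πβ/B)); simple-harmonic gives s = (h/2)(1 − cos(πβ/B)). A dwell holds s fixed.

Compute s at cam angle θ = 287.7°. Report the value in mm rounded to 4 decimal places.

seg 1 [0°–169.5°] uniform, h=27: full span → s += 27 → s = 27.0000
seg 2 [169.5°–265.3°] dwell: s stays 27.0000
seg 3 [265.3°–295.2°] cycloidal, h=11: θ=287.7° here. β=22.4, B=29.9. 11·(0.7492 − sin(2π·0.7492)/(2π)) = 9.9915 → s = 36.9915

36.9915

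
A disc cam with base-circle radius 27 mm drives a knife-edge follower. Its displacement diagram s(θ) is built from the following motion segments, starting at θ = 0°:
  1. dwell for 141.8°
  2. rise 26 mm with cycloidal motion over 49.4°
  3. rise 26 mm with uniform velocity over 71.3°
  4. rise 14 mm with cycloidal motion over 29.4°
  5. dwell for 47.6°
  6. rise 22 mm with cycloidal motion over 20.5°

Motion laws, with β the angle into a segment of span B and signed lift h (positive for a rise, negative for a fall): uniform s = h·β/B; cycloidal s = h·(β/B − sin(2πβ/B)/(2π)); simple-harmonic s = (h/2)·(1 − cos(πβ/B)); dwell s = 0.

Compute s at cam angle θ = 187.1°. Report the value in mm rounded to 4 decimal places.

seg 1 [0°–141.8°] dwell: s stays 0.0000
seg 2 [141.8°–191.2°] cycloidal, h=26: θ=187.1° here. β=45.3, B=49.4. 26·(0.9170 − sin(2π·0.9170)/(2π)) = 25.9035 → s = 25.9035

25.9035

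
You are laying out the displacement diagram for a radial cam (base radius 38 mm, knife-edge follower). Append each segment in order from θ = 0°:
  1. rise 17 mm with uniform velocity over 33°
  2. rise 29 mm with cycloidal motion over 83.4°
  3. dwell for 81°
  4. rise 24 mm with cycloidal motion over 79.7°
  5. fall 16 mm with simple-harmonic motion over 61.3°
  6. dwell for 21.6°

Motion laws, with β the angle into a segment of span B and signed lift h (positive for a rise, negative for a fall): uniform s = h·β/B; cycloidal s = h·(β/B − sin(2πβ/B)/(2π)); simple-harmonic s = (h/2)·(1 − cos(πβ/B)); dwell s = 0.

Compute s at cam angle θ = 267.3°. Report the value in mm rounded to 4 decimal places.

seg 1 [0°–33°] uniform, h=17: full span → s += 17 → s = 17.0000
seg 2 [33°–116.4°] cycloidal, h=29: full span → s += 29 → s = 46.0000
seg 3 [116.4°–197.4°] dwell: s stays 46.0000
seg 4 [197.4°–277.1°] cycloidal, h=24: θ=267.3° here. β=69.9, B=79.7. 24·(0.8770 − sin(2π·0.8770)/(2π)) = 23.7151 → s = 69.7151

69.7151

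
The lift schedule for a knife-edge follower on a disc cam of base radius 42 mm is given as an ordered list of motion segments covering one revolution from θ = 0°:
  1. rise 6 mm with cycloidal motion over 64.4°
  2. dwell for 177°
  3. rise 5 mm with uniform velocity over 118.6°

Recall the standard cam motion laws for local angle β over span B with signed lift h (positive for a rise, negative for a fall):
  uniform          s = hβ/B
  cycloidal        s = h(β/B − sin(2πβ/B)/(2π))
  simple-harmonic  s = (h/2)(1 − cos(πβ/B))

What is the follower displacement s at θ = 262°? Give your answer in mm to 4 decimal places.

seg 1 [0°–64.4°] cycloidal, h=6: full span → s += 6 → s = 6.0000
seg 2 [64.4°–241.4°] dwell: s stays 6.0000
seg 3 [241.4°–360°] uniform, h=5: θ=262° here. β=20.6, B=118.6. 5·20.6/118.6 = 0.8685 → s = 6.8685

6.8685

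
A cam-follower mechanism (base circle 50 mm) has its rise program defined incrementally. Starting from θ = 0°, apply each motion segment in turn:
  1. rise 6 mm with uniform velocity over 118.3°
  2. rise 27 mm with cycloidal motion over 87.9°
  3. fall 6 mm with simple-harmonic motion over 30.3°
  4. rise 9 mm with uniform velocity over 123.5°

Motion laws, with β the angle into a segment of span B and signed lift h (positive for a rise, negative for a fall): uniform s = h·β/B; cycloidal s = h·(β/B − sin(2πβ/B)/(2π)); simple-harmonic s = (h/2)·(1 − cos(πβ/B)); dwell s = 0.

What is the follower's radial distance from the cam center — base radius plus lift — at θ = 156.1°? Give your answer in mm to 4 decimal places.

seg 1 [0°–118.3°] uniform, h=6: full span → s += 6 → s = 6.0000
seg 2 [118.3°–206.2°] cycloidal, h=27: θ=156.1° here. β=37.8, B=87.9. 27·(0.4300 − sin(2π·0.4300)/(2π)) = 9.7821 → s = 15.7821
radial distance = base radius + s = 50 + 15.7821 = 65.7821

65.7821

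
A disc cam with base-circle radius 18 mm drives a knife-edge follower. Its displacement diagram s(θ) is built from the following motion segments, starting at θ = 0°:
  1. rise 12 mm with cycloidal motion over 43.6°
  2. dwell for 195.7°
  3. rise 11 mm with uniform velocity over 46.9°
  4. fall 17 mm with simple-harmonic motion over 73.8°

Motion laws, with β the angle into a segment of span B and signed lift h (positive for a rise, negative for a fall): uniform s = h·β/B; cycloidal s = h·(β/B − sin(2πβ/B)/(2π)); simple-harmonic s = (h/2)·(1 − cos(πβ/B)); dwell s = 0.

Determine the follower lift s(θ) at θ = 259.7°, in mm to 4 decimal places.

seg 1 [0°–43.6°] cycloidal, h=12: full span → s += 12 → s = 12.0000
seg 2 [43.6°–239.3°] dwell: s stays 12.0000
seg 3 [239.3°–286.2°] uniform, h=11: θ=259.7° here. β=20.4, B=46.9. 11·20.4/46.9 = 4.7846 → s = 16.7846

16.7846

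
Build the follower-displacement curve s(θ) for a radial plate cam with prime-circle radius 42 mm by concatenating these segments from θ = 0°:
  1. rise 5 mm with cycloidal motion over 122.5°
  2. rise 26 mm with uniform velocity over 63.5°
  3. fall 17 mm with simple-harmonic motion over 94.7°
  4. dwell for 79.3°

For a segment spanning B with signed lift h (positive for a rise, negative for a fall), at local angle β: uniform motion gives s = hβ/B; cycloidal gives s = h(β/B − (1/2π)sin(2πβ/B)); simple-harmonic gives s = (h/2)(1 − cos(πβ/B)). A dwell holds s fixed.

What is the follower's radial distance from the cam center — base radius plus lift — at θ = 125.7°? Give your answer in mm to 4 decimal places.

seg 1 [0°–122.5°] cycloidal, h=5: full span → s += 5 → s = 5.0000
seg 2 [122.5°–186°] uniform, h=26: θ=125.7° here. β=3.2, B=63.5. 26·3.2/63.5 = 1.3102 → s = 6.3102
radial distance = base radius + s = 42 + 6.3102 = 48.3102

48.3102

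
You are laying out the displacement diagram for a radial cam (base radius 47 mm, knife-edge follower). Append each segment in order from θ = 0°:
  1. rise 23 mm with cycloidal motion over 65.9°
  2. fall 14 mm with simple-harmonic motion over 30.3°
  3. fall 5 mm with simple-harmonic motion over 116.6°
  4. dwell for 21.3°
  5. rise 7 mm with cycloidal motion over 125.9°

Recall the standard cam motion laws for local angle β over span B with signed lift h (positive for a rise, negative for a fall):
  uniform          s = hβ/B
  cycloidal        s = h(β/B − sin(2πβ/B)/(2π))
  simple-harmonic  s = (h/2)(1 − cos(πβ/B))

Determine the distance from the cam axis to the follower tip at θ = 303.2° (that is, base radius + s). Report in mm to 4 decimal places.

seg 1 [0°–65.9°] cycloidal, h=23: full span → s += 23 → s = 23.0000
seg 2 [65.9°–96.2°] simple-harmonic, h=-14: full span → s += -14 → s = 9.0000
seg 3 [96.2°–212.8°] simple-harmonic, h=-5: full span → s += -5 → s = 4.0000
seg 4 [212.8°–234.1°] dwell: s stays 4.0000
seg 5 [234.1°–360°] cycloidal, h=7: θ=303.2° here. β=69.1, B=125.9. 7·(0.5488 − sin(2π·0.5488)/(2π)) = 4.1785 → s = 8.1785
radial distance = base radius + s = 47 + 8.1785 = 55.1785

55.1785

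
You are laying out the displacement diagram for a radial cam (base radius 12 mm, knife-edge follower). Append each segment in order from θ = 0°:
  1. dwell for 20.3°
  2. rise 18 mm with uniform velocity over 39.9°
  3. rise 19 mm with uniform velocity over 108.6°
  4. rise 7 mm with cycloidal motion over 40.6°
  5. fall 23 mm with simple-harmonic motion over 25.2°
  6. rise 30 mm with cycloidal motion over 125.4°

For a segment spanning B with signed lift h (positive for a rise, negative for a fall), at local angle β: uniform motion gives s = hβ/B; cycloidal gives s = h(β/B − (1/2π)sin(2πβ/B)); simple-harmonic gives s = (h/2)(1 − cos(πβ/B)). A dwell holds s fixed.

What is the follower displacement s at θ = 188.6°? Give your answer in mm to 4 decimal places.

seg 1 [0°–20.3°] dwell: s stays 0.0000
seg 2 [20.3°–60.2°] uniform, h=18: full span → s += 18 → s = 18.0000
seg 3 [60.2°–168.8°] uniform, h=19: full span → s += 19 → s = 37.0000
seg 4 [168.8°–209.4°] cycloidal, h=7: θ=188.6° here. β=19.8, B=40.6. 7·(0.4877 − sin(2π·0.4877)/(2π)) = 3.3277 → s = 40.3277

40.3277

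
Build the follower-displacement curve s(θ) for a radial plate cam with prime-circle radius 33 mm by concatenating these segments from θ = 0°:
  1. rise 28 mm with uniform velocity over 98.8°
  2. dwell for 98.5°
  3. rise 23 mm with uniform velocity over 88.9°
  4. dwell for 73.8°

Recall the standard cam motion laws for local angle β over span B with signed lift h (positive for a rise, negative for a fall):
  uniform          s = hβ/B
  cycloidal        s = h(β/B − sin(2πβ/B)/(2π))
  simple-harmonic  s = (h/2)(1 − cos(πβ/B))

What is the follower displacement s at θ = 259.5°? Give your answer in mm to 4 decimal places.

seg 1 [0°–98.8°] uniform, h=28: full span → s += 28 → s = 28.0000
seg 2 [98.8°–197.3°] dwell: s stays 28.0000
seg 3 [197.3°–286.2°] uniform, h=23: θ=259.5° here. β=62.2, B=88.9. 23·62.2/88.9 = 16.0922 → s = 44.0922

44.0922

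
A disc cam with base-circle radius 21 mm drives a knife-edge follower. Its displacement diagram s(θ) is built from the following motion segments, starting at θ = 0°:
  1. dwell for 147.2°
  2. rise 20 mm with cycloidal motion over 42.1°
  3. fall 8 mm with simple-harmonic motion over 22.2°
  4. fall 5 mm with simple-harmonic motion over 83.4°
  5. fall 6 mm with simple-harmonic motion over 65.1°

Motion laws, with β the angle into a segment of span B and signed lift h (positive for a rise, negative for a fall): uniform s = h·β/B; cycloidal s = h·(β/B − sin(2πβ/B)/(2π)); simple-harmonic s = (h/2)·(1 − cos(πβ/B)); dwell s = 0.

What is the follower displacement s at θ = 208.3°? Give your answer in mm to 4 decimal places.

seg 1 [0°–147.2°] dwell: s stays 0.0000
seg 2 [147.2°–189.3°] cycloidal, h=20: full span → s += 20 → s = 20.0000
seg 3 [189.3°–211.5°] simple-harmonic, h=-8: θ=208.3° here. β=19, B=22.2. -8/2·(1 − cos(π·0.8559)) = -7.5968 → s = 12.4032

12.4032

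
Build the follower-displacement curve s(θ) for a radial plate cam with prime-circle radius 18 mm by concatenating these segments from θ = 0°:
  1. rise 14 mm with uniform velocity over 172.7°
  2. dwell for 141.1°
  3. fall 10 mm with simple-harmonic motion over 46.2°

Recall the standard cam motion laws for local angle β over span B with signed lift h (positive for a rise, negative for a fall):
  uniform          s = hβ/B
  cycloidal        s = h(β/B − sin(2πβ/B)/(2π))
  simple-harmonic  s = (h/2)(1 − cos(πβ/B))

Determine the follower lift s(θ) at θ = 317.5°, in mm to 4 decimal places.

seg 1 [0°–172.7°] uniform, h=14: full span → s += 14 → s = 14.0000
seg 2 [172.7°–313.8°] dwell: s stays 14.0000
seg 3 [313.8°–360°] simple-harmonic, h=-10: θ=317.5° here. β=3.7, B=46.2. -10/2·(1 − cos(π·0.0801)) = -0.1574 → s = 13.8426

13.8426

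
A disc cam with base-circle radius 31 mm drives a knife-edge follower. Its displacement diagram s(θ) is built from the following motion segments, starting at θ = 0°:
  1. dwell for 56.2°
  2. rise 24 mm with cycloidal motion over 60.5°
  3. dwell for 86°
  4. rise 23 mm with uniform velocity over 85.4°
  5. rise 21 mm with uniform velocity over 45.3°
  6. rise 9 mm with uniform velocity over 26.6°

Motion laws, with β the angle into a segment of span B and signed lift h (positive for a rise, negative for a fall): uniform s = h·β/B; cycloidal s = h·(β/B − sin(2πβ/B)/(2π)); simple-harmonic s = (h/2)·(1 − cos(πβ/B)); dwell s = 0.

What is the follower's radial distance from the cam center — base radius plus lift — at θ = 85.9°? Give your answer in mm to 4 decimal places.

seg 1 [0°–56.2°] dwell: s stays 0.0000
seg 2 [56.2°–116.7°] cycloidal, h=24: θ=85.9° here. β=29.7, B=60.5. 24·(0.4909 − sin(2π·0.4909)/(2π)) = 11.5638 → s = 11.5638
radial distance = base radius + s = 31 + 11.5638 = 42.5638

42.5638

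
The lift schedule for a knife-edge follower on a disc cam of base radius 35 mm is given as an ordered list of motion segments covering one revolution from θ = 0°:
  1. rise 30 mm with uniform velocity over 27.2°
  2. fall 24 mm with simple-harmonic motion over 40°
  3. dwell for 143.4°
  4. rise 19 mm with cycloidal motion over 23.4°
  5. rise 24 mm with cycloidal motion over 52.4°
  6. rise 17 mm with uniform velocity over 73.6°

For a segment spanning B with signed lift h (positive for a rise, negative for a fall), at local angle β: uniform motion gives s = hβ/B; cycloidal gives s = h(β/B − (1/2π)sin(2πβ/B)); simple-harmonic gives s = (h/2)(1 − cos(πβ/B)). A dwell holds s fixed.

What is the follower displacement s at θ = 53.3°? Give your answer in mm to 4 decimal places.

seg 1 [0°–27.2°] uniform, h=30: full span → s += 30 → s = 30.0000
seg 2 [27.2°–67.2°] simple-harmonic, h=-24: θ=53.3° here. β=26.1, B=40. -24/2·(1 − cos(π·0.6525)) = -17.5317 → s = 12.4683

12.4683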